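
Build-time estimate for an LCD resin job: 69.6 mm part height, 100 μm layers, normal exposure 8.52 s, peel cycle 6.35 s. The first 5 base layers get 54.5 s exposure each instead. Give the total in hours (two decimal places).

2.94 hours

Layers = ⌈69.6/0.1⌉ = 696.
Base layers = 5 × (54.5 + 6.35), so 304.25 s.
Remaining layers: 691 × (8.52 + 6.35) → 10275.17 s.
Sum: 304.25 + 10275.17 = 10579.42 s → 2.94 hours.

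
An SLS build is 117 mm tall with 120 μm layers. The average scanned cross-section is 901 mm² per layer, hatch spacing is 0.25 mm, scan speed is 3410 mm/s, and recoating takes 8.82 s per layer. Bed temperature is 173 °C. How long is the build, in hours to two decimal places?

2.67 hours

Layers = ⌈117/0.12⌉ = 975.
Hatch length per layer = 901 / 0.25, so 3604 mm.
Per-layer scan time = 3604 / 3410, so 1.0569 s.
Time per layer = 1.0569 + 8.82, so 9.8769 s.
Total: 975 × 9.8769 s = 9629.9775 s → 2.67 hours.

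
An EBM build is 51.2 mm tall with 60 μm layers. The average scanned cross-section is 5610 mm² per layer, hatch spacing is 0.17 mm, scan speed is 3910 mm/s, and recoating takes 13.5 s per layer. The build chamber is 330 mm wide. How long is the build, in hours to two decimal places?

Layers = ⌈51.2/0.06⌉ = 854.
Scan path per layer = 5610 / 0.17 = 33000 mm.
Beam time per layer: 33000 / 3910 → 8.4399 s.
Time per layer: 8.4399 + 13.5 → 21.9399 s.
Build time = 854 × 21.9399 = 18736.6746 s = 5.20 hours.

5.20 hours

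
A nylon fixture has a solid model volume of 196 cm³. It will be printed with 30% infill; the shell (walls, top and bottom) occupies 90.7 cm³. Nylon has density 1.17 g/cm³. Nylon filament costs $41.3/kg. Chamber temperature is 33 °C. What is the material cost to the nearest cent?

Interior volume = 196 − 90.7, so 105.3 cm³.
Deposited infill = 0.30 × 105.3 = 31.59 cm³.
Deposited volume = 90.7 + 31.59, so 122.29 cm³.
Mass: 122.29 × 1.17 → 143.0793 g.
Cost = 143.0793 g / 1000 × $41.3/kg = $5.91.

$5.91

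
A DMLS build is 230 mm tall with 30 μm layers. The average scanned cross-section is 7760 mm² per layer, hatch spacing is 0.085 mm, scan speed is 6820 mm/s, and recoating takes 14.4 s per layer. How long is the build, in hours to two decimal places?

Layers = ⌈230/0.03⌉ = 7667.
Scan path per layer: 7760 / 0.085 → 91294.1 mm.
Scan time per layer: 91294.1 / 6820 → 13.3862 s.
Layer cycle = 13.3862 + 14.4, so 27.7862 s.
Total: 7667 × 27.7862 s = 213036.7954 s → 59.18 hours.

59.18 hours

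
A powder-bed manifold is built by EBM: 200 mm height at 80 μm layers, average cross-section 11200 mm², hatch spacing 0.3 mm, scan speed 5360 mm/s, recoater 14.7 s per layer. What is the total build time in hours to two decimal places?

Layers = ⌈200/0.08⌉ = 2500.
Hatch length per layer = 11200 / 0.3, so 37333.3 mm.
Beam time per layer: 37333.3 / 5360 → 6.9652 s.
Layer cycle = 6.9652 + 14.7, so 21.6652 s.
Build time = 2500 × 21.6652 = 54163 s = 15.05 hours.

15.05 hours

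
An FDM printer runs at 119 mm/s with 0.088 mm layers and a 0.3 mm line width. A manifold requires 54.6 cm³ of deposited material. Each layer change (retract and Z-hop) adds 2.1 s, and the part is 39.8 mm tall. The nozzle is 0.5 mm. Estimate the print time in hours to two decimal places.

5.09 hours

Extrusion cross-section = 0.088 × 0.3 = 0.0264 mm².
Toolpath length = 54.6 cm³ / 0.0264 mm² = 54600 / 0.0264 = 2068181.8 mm.
Print-move time = 2068181.8 / 119, so 17379.7 s.
Number of layers: 39.8 / 0.088 → 453 (rounded up).
Layer-change overhead = 453 × 2.1 = 951.3 s.
Total = 17379.7 + 951.3 = 18331 s = 5.09 hours.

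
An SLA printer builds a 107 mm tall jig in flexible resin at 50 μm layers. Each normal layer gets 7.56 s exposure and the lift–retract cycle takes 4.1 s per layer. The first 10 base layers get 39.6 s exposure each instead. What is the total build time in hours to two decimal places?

7.02 hours

Layer count = ceil(107 / 0.05) = 2140.
Base layers = 10 × (39.6 + 4.1) = 437 s.
Normal layers: 2130 × (7.56 + 4.1) → 24835.8 s.
Sum: 437 + 24835.8 = 25272.8 s → 7.02 hours.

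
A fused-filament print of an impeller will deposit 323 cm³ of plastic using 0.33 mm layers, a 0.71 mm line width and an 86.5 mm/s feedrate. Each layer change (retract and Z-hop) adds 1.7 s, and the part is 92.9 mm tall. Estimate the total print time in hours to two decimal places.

4.56 hours

Line area = 0.33 × 0.71, so 0.2343 mm².
Toolpath length = 323 cm³ / 0.2343 mm² = 323000 / 0.2343 = 1378574.5 mm.
Extrusion time = 1378574.5 / 86.5 = 15937.3 s.
Number of layers: 92.9 / 0.33 → 282 (rounded up).
Non-print overhead = 282 × 1.7, so 479.4 s.
Altogether 15937.3 + 479.4 = 16416.7 s, i.e. 4.56 hours.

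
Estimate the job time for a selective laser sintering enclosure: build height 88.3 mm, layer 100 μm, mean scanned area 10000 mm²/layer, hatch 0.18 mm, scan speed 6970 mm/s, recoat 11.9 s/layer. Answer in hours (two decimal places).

4.87 hours

Layers = ⌈88.3/0.1⌉ = 883.
Hatch length per layer: 10000 / 0.18 → 55555.6 mm.
Laser time per layer: 55555.6 / 6970 → 7.9707 s.
Layer cycle = 7.9707 + 11.9, so 19.8707 s.
Build time = 883 × 19.8707 = 17545.8281 s = 4.87 hours.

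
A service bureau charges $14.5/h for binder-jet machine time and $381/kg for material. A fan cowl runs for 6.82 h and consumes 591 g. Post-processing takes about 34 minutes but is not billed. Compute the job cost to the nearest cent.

$324.06

Time charge = 14.5 × 6.82, so $98.89.
Material cost: 381 × 591/1000 → $225.171.
Job cost: 98.89 + 225.171 = 324.061 ≈ $324.06.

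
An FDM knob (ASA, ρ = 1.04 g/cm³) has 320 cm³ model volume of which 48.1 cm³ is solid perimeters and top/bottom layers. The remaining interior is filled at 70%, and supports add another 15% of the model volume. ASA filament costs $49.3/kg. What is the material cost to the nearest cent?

$14.69

Volume inside the shell = 320 − 48.1, so 271.9 cm³.
Infill deposited = 0.70 × 271.9 = 190.33 cm³.
Support = 0.15 × 320, so 48 cm³.
Total extruded: 48.1 + 190.33 + 48 → 286.43 cm³.
Mass = 286.43 × 1.04, so 297.8872 g.
Cost = 297.8872 g / 1000 × $49.3/kg = $14.69.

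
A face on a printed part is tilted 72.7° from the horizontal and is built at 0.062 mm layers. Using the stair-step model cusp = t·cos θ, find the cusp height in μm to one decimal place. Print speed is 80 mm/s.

cos(72.7°) = 0.2974, so cusp = 0.062 × 0.2974 = 0.018439 mm → 18.4 μm.

18.4 μm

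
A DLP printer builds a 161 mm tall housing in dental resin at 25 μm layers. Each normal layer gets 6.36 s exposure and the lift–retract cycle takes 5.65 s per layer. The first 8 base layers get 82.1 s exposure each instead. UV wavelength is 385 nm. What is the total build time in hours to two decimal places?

21.65 hours

Layer count = ceil(161 / 0.025) = 6440.
Burn-in layers = 8 × (82.1 + 5.65), so 702 s.
Remaining layers = 6432 × (6.36 + 5.65), so 77248.32 s.
Sum: 702 + 77248.32 = 77950.32 s → 21.65 hours.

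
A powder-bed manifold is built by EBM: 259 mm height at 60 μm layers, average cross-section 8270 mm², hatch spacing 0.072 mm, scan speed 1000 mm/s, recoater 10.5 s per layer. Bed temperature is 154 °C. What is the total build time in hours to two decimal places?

150.33 hours

Number of layers: 259 / 0.06 → 4317 (rounded up).
Scan path per layer: 8270 / 0.072 → 114861.1 mm.
Beam time per layer = 114861.1 / 1000, so 114.8611 s.
Layer cycle: 114.8611 + 10.5 → 125.3611 s.
4317 layers × 125.3611 s/layer = 541183.8687 s, i.e. 150.33 hours.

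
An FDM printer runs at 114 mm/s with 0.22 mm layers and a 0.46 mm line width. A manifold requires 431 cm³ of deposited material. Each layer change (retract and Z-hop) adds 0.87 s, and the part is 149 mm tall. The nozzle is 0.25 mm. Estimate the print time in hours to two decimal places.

10.54 hours

Bead cross-section = 0.22 × 0.46, so 0.1012 mm².
Toolpath length = 431 cm³ / 0.1012 mm² = 431000 / 0.1012 = 4258893.3 mm.
Extrusion time: 4258893.3 / 114 → 37358.7 s.
Layers = ⌈149/0.22⌉ = 678.
Z-hop total = 678 × 0.87, so 589.86 s.
Altogether 37358.7 + 589.86 = 37948.56 s, i.e. 10.54 hours.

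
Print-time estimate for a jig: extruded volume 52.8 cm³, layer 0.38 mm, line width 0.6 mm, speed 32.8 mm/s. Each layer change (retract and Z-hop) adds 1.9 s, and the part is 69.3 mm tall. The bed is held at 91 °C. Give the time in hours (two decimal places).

2.06 hours

Bead cross-section = 0.38 × 0.6, so 0.228 mm².
Total extruded path = 52800/0.228 = 231578.9 mm.
Print-move time = 231578.9 / 32.8, so 7060.3 s.
Layer count = ceil(69.3 / 0.38) = 183.
Layer-change overhead: 183 × 1.9 → 347.7 s.
Altogether 7060.3 + 347.7 = 7408 s, i.e. 2.06 hours.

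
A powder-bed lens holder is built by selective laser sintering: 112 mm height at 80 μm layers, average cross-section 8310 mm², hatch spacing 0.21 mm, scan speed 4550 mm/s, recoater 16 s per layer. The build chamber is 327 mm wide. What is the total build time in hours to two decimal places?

Number of layers: 112 / 0.08 → 1400 (rounded up).
Per-layer scan distance: 8310 / 0.21 → 39571.4 mm.
Laser time per layer = 39571.4 / 4550, so 8.697 s.
Per-layer time = 8.697 + 16 = 24.697 s.
1400 layers × 24.697 s/layer = 34575.8 s, i.e. 9.60 hours.

9.60 hours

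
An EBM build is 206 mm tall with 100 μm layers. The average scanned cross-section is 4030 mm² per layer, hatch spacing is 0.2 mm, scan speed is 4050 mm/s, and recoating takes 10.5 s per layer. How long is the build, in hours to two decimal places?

8.86 hours

Number of layers: 206 / 0.1 → 2060 (rounded up).
Per-layer scan distance = 4030 / 0.2, so 20150 mm.
Per-layer scan time: 20150 / 4050 → 4.9753 s.
Layer cycle: 4.9753 + 10.5 → 15.4753 s.
2060 layers × 15.4753 s/layer = 31879.118 s, i.e. 8.86 hours.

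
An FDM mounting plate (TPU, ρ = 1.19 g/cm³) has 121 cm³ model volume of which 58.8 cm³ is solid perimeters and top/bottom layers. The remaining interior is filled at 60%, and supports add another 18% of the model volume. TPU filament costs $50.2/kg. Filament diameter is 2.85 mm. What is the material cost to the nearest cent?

Infill region = 121 − 58.8 = 62.2 cm³.
Infill volume: 0.60 × 62.2 → 37.32 cm³.
Support = 0.18 × 121 = 21.78 cm³.
Deposited volume = 58.8 + 37.32 + 21.78, so 117.9 cm³.
Mass = 117.9 × 1.19, so 140.301 g.
Cost = 140.301 g / 1000 × $50.2/kg = $7.04.

$7.04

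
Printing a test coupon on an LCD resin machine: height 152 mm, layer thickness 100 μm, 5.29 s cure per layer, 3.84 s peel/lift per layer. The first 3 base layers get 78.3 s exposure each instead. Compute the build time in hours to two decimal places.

Number of layers: 152 / 0.1 → 1520 (rounded up).
Burn-in layers: 3 × (78.3 + 3.84) → 246.42 s.
Regular layers = 1517 × (5.29 + 3.84) = 13850.21 s.
Sum: 246.42 + 13850.21 = 14096.63 s → 3.92 hours.

3.92 hours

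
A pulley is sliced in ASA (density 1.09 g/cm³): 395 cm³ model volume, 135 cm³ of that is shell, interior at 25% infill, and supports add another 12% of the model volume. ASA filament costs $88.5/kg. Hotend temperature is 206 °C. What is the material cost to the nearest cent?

$23.87

Volume inside the shell = 395 − 135 = 260 cm³.
Infill volume = 0.25 × 260, so 65 cm³.
Support: 0.12 × 395 → 47.4 cm³.
Total extruded: 135 + 65 + 47.4 → 247.4 cm³.
Mass = 247.4 × 1.09, so 269.666 g.
Cost = 269.666 g / 1000 × $88.5/kg = $23.87.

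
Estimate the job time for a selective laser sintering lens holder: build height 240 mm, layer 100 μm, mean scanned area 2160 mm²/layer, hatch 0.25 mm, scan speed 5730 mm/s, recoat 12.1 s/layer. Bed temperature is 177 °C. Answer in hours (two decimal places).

Layers = ⌈240/0.1⌉ = 2400.
Hatch length per layer = 2160 / 0.25, so 8640 mm.
Laser time per layer = 8640 / 5730, so 1.5079 s.
Time per layer = 1.5079 + 12.1 = 13.6079 s.
Total: 2400 × 13.6079 s = 32658.96 s → 9.07 hours.

9.07 hours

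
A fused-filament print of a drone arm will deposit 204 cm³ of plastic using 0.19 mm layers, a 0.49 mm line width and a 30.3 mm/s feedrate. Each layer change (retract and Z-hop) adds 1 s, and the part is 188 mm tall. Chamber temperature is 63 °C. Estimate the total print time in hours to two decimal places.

20.36 hours

Extrusion cross-section = 0.19 × 0.49, so 0.0931 mm².
Toolpath length = 204 cm³ / 0.0931 mm² = 204000 / 0.0931 = 2191192.3 mm.
Time extruding = 2191192.3 / 30.3, so 72316.6 s.
Layers = ⌈188/0.19⌉ = 990.
Layer-change overhead = 990 × 1 = 990 s.
Total = 72316.6 + 990 = 73306.6 s = 20.36 hours.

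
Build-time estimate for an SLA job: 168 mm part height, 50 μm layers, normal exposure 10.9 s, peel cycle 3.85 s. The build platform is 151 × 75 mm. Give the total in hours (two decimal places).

13.77 hours

Number of layers: 168 / 0.05 → 3360 (rounded up).
Per-layer time: 10.9 + 3.85 → 14.75 s.
Build time: 3360 × 14.75 s = 49560 s, i.e. 13.77 hours.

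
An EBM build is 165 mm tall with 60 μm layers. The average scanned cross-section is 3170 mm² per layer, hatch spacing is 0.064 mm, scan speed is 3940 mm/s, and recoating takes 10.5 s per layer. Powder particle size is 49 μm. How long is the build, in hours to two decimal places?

17.62 hours

Number of layers: 165 / 0.06 → 2750 (rounded up).
Hatch length per layer = 3170 / 0.064 = 49531.3 mm.
Scan time per layer: 49531.3 / 3940 → 12.5714 s.
Per-layer time: 12.5714 + 10.5 → 23.0714 s.
Build time = 2750 × 23.0714 = 63446.35 s = 17.62 hours.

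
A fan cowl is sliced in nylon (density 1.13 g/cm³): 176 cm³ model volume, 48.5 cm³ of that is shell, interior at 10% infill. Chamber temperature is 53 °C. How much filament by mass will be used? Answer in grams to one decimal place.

69.2 g

Volume inside the shell: 176 − 48.5 → 127.5 cm³.
Infill deposited: 0.10 × 127.5 → 12.75 cm³.
Total extruded = 48.5 + 12.75, so 61.25 cm³.
Mass = 61.25 × 1.13, so 69.2125 g.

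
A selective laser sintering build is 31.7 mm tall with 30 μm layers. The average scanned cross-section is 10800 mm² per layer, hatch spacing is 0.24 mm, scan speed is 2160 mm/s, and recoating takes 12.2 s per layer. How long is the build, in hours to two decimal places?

9.70 hours

Layers = ⌈31.7/0.03⌉ = 1057.
Per-layer scan distance = 10800 / 0.24 = 45000 mm.
Scan time per layer: 45000 / 2160 → 20.8333 s.
Time per layer: 20.8333 + 12.2 → 33.0333 s.
Build time = 1057 × 33.0333 = 34916.1981 s = 9.70 hours.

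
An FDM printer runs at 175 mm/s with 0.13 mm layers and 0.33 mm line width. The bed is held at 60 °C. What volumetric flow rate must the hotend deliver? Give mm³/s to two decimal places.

7.51

A = 0.13 × 0.33, so 0.0429 mm².
Volumetric flow = 175 × 0.0429 = 7.51 mm³/s.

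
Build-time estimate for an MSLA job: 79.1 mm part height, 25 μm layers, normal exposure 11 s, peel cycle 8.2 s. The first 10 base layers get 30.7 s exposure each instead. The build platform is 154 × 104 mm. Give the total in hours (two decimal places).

Number of layers: 79.1 / 0.025 → 3164 (rounded up).
Base layers = 10 × (30.7 + 8.2) = 389 s.
Normal layers = 3154 × (11 + 8.2) = 60556.8 s.
Sum: 389 + 60556.8 = 60945.8 s → 16.93 hours.

16.93 hours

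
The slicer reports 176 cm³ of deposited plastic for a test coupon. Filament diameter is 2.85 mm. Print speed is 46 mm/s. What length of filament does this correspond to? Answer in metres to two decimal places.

Filament cross-section = π × (2.85/2)² = 6.3794 mm².
L = 176000 mm³ / 6.3794 mm² = 27588.8 mm, i.e. 27.59 m.

27.59 m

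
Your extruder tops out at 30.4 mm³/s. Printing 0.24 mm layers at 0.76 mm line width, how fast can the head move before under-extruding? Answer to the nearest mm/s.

167 mm/s

Bead cross-section = 0.24 × 0.76 = 0.1824 mm².
v_max = Q/A = 30.4/0.1824 = 166.67 mm/s → 167 mm/s.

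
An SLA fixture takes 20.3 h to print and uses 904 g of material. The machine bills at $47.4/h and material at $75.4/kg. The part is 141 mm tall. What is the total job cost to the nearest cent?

Machine cost = 47.4 × 20.3, so $962.22.
Material cost = 75.4 × 904/1000, so $68.1616.
Job cost: 962.22 + 68.1616 = 1030.3816 ≈ $1030.38.

$1030.38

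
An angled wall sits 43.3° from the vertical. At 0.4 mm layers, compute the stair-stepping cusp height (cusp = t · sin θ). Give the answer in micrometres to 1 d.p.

274.3 μm

h_c = t·sin θ = 0.4 × 0.6858 = 0.27432 mm (274.3 μm).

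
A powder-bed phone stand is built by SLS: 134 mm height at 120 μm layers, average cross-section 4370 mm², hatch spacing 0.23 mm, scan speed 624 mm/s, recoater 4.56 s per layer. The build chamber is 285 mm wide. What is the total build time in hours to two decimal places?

Layer count = ceil(134 / 0.12) = 1117.
Per-layer scan distance = 4370 / 0.23, so 19000 mm.
Per-layer scan time = 19000 / 624, so 30.4487 s.
Layer cycle: 30.4487 + 4.56 → 35.0087 s.
Total: 1117 × 35.0087 s = 39104.7179 s → 10.86 hours.

10.86 hours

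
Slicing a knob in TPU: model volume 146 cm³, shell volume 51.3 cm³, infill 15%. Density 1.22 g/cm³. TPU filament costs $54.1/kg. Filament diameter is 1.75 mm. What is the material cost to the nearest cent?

$4.32

Interior volume: 146 − 51.3 → 94.7 cm³.
Infill deposited: 0.15 × 94.7 → 14.205 cm³.
Deposited volume: 51.3 + 14.205 → 65.505 cm³.
Mass: 65.505 × 1.22 → 79.9161 g.
Cost = 79.9161 g / 1000 × $54.1/kg = $4.32.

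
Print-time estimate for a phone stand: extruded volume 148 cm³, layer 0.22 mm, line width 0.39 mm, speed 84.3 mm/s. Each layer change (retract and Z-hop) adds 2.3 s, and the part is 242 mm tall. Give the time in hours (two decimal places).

6.39 hours

Line area = 0.22 × 0.39 = 0.0858 mm².
Toolpath length = 148 cm³ / 0.0858 mm² = 148000 / 0.0858 = 1724941.7 mm.
Print-move time = 1724941.7 / 84.3, so 20461.9 s.
Layers = ⌈242/0.22⌉ = 1100.
Z-hop total = 1100 × 2.3 = 2530 s.
Altogether 20461.9 + 2530 = 22991.9 s, i.e. 6.39 hours.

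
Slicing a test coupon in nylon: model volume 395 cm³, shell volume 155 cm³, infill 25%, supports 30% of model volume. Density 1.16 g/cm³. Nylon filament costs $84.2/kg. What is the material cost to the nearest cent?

$32.57

Interior volume = 395 − 155 = 240 cm³.
Infill deposited = 0.25 × 240 = 60 cm³.
Support = 0.30 × 395, so 118.5 cm³.
Deposited volume: 155 + 60 + 118.5 → 333.5 cm³.
Mass: 333.5 × 1.16 → 386.86 g.
At $84.2/kg: 386.86/1000 × 84.2 = $32.57.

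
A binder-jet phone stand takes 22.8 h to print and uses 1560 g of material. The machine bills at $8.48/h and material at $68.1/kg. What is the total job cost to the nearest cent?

Machine cost = 8.48 × 22.8 = $193.344.
Feedstock cost = 68.1 × 1560/1000 = $106.236.
Job cost: 193.344 + 106.236 = $299.58.

$299.58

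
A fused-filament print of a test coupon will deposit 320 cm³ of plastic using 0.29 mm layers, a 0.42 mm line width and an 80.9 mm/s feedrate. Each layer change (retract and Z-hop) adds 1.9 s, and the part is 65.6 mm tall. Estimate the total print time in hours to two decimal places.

Extrusion cross-section = 0.29 × 0.42 = 0.1218 mm².
Path length: 320000 mm³ / 0.1218 mm² → 2627257.8 mm.
Print-move time: 2627257.8 / 80.9 → 32475.4 s.
Layers = ⌈65.6/0.29⌉ = 227.
Layer-change overhead = 227 × 1.9, so 431.3 s.
Total = 32475.4 + 431.3 = 32906.7 s = 9.14 hours.

9.14 hours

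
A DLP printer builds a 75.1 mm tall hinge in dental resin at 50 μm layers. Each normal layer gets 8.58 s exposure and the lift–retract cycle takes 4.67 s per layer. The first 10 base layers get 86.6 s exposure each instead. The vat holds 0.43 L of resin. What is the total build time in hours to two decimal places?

Layer count = ceil(75.1 / 0.05) = 1502.
Burn-in layers = 10 × (86.6 + 4.67), so 912.7 s.
Regular layers = 1492 × (8.58 + 4.67) = 19769 s.
Total = 912.7 + 19769 = 20681.7 s = 5.74 hours.

5.74 hours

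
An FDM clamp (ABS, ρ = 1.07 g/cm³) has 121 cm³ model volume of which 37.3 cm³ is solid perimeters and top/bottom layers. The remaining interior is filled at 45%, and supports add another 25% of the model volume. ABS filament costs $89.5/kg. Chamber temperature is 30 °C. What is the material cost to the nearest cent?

$10.08

Volume inside the shell = 121 − 37.3 = 83.7 cm³.
Infill deposited: 0.45 × 83.7 → 37.665 cm³.
Support = 0.25 × 121 = 30.25 cm³.
Total extruded: 37.3 + 37.665 + 30.25 → 105.215 cm³.
Mass = 105.215 × 1.07 = 112.58005 g.
Cost = 112.58005 g / 1000 × $89.5/kg = $10.08.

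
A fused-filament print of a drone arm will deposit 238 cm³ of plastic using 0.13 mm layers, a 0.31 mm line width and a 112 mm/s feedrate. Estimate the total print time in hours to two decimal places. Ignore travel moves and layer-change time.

Line area = 0.13 × 0.31 = 0.0403 mm².
Path length: 238000 mm³ / 0.0403 mm² → 5905707.2 mm.
Print-move time = 5905707.2 / 112, so 52729.5 s.
That's 52729.5 s → 14.65 hours.

14.65 hours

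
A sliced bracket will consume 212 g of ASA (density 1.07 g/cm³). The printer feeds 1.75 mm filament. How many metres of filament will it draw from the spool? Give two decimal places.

Extruded volume: 212/1.07 = 198.1308 cm³ (198130.8 mm³).
Filament cross-section = π × (1.75/2)² = 2.4053 mm².
Length = 198130.8 / 2.4053 = 82372.59 mm = 82.37 m.

82.37 m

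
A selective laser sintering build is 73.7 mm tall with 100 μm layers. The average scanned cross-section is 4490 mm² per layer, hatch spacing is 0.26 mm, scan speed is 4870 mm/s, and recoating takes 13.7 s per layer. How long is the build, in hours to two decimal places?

3.53 hours

Layer count = ceil(73.7 / 0.1) = 737.
Per-layer scan distance = 4490 / 0.26, so 17269.2 mm.
Per-layer scan time = 17269.2 / 4870, so 3.546 s.
Per-layer time = 3.546 + 13.7, so 17.246 s.
737 layers × 17.246 s/layer = 12710.302 s, i.e. 3.53 hours.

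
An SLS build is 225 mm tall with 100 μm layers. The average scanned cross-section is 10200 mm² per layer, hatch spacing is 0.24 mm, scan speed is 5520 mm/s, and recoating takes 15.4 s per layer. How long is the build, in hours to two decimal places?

Layer count = ceil(225 / 0.1) = 2250.
Per-layer scan distance = 10200 / 0.24, so 42500 mm.
Scan time per layer: 42500 / 5520 → 7.6993 s.
Time per layer = 7.6993 + 15.4 = 23.0993 s.
Total: 2250 × 23.0993 s = 51973.425 s → 14.44 hours.

14.44 hours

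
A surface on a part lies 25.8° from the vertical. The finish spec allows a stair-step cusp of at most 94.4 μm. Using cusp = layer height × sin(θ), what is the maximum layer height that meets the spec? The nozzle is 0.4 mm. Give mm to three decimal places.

0.217 mm

Layer height = cusp / sin(25.8°) = 0.0944 / 0.4352 = 0.217 mm.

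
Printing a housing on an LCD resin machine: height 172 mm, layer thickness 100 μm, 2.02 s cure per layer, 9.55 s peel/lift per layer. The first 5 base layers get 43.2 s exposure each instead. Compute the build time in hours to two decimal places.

5.59 hours

Number of layers: 172 / 0.1 → 1720 (rounded up).
Bottom layers = 5 × (43.2 + 9.55), so 263.75 s.
Normal layers: 1715 × (2.02 + 9.55) → 19842.55 s.
Sum: 263.75 + 19842.55 = 20106.3 s → 5.59 hours.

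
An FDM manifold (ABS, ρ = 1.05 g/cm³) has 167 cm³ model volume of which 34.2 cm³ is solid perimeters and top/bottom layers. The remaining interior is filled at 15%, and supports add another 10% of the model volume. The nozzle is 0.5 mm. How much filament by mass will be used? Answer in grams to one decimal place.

Interior volume: 167 − 34.2 → 132.8 cm³.
Infill volume = 0.15 × 132.8 = 19.92 cm³.
Support = 0.10 × 167, so 16.7 cm³.
Total printed volume: 34.2 + 19.92 + 16.7 → 70.82 cm³.
Mass = 70.82 × 1.05 = 74.361 g.

74.4 g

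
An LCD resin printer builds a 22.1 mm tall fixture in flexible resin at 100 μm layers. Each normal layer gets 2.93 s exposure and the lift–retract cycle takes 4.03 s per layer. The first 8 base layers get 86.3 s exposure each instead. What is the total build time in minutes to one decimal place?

36.8 minutes

Layers = ⌈22.1/0.1⌉ = 221.
Bottom layers: 8 × (86.3 + 4.03) → 722.64 s.
Regular layers = 213 × (2.93 + 4.03), so 1482.48 s.
Total = 722.64 + 1482.48 = 2205.12 s = 36.8 minutes.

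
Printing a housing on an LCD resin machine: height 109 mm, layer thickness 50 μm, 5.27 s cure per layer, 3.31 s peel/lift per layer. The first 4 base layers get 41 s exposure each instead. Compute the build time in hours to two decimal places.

5.24 hours

Number of layers: 109 / 0.05 → 2180 (rounded up).
Bottom layers = 4 × (41 + 3.31), so 177.24 s.
Regular layers: 2176 × (5.27 + 3.31) → 18670.08 s.
Sum: 177.24 + 18670.08 = 18847.32 s → 5.24 hours.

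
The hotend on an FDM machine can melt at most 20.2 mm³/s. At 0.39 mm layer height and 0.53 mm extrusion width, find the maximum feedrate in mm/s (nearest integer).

Extrusion cross-section = 0.39 × 0.53, so 0.2067 mm².
Max speed = 20.2 / 0.2067 = 97.73 ≈ 98 mm/s.

98 mm/s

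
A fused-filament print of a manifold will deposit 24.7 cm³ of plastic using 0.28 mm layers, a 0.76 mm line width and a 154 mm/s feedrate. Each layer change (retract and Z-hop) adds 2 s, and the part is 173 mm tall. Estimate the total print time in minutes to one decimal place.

Bead cross-section = 0.28 × 0.76 = 0.2128 mm².
Toolpath length = 24.7 cm³ / 0.2128 mm² = 24700 / 0.2128 = 116071.4 mm.
Time extruding = 116071.4 / 154 = 753.7 s.
Layers = ⌈173/0.28⌉ = 618.
Layer-change overhead = 618 × 2 = 1236 s.
Total = 753.7 + 1236 = 1989.7 s = 33.2 minutes.

33.2 minutes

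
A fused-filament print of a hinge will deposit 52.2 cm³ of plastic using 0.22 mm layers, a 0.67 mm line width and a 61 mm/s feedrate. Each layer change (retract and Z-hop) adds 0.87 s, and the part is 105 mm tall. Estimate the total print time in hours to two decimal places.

1.73 hours

Line area: 0.22 × 0.67 → 0.1474 mm².
Toolpath length = 52.2 cm³ / 0.1474 mm² = 52200 / 0.1474 = 354138.4 mm.
Print-move time = 354138.4 / 61, so 5805.5 s.
Layer count = ceil(105 / 0.22) = 478.
Layer-change overhead = 478 × 0.87, so 415.86 s.
Total = 5805.5 + 415.86 = 6221.36 s = 1.73 hours.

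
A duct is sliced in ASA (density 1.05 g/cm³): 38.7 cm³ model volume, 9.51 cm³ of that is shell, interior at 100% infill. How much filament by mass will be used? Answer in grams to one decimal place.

40.6 g

Volume inside the shell = 38.7 − 9.51 = 29.19 cm³.
Deposited infill: 1.00 × 29.19 → 29.19 cm³.
Total extruded = 9.51 + 29.19, so 38.7 cm³.
Mass = 38.7 × 1.05 = 40.635 g.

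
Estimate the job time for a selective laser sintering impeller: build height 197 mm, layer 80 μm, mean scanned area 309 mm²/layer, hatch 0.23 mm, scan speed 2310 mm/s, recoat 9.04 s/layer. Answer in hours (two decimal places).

6.58 hours

Number of layers: 197 / 0.08 → 2463 (rounded up).
Scan path per layer = 309 / 0.23, so 1343.5 mm.
Scan time per layer = 1343.5 / 2310 = 0.5816 s.
Layer cycle = 0.5816 + 9.04, so 9.6216 s.
Total: 2463 × 9.6216 s = 23698.0008 s → 6.58 hours.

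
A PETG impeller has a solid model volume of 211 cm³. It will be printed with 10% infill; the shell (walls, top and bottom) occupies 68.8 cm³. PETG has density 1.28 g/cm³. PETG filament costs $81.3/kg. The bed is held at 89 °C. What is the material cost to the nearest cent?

Interior volume = 211 − 68.8, so 142.2 cm³.
Infill volume = 0.10 × 142.2 = 14.22 cm³.
Total printed volume: 68.8 + 14.22 → 83.02 cm³.
Mass: 83.02 × 1.28 → 106.2656 g.
Cost = 106.2656 g / 1000 × $81.3/kg = $8.64.

$8.64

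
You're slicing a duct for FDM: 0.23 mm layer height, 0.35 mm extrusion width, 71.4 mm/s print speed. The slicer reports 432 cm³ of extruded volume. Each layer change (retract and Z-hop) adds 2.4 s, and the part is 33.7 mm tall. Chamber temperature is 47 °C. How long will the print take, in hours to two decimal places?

Extrusion cross-section = 0.23 × 0.35, so 0.0805 mm².
Total extruded path = 432000/0.0805 = 5366459.6 mm.
Print-move time = 5366459.6 / 71.4 = 75160.5 s.
Layers = ⌈33.7/0.23⌉ = 147.
Layer-change overhead = 147 × 2.4 = 352.8 s.
Total = 75160.5 + 352.8 = 75513.3 s = 20.98 hours.

20.98 hours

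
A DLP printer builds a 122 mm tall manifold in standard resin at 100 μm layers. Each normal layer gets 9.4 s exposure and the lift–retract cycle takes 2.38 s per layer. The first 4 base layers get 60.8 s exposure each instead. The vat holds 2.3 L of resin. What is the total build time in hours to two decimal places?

4.05 hours

Layer count = ceil(122 / 0.1) = 1220.
Bottom layers = 4 × (60.8 + 2.38), so 252.72 s.
Normal layers: 1216 × (9.4 + 2.38) → 14324.48 s.
Total = 252.72 + 14324.48 = 14577.2 s = 4.05 hours.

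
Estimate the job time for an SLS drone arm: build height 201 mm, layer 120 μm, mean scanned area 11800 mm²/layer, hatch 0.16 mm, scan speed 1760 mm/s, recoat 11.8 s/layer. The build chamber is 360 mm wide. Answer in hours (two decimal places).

Number of layers: 201 / 0.12 → 1675 (rounded up).
Scan path per layer: 11800 / 0.16 → 73750 mm.
Per-layer scan time = 73750 / 1760 = 41.9034 s.
Layer cycle = 41.9034 + 11.8 = 53.7034 s.
Total: 1675 × 53.7034 s = 89953.195 s → 24.99 hours.

24.99 hours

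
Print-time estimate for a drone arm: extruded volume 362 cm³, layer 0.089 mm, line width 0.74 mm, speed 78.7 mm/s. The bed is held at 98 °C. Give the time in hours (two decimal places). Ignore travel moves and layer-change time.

Extrusion cross-section: 0.089 × 0.74 → 0.06586 mm².
Total extruded path = 362000/0.06586 = 5496507.7 mm.
Print-move time = 5496507.7 / 78.7 = 69841.3 s.
Converting: 69841.3 s = 19.40 hours.

19.40 hours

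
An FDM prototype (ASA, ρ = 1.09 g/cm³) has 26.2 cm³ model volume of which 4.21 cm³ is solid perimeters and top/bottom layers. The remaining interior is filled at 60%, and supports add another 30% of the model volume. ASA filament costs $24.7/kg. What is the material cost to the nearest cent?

Infill region: 26.2 − 4.21 → 21.99 cm³.
Infill deposited = 0.60 × 21.99 = 13.194 cm³.
Support = 0.30 × 26.2, so 7.86 cm³.
Total extruded = 4.21 + 13.194 + 7.86, so 25.264 cm³.
Mass = 25.264 × 1.09, so 27.53776 g.
Cost = 27.53776 g / 1000 × $24.7/kg = $0.68.

$0.68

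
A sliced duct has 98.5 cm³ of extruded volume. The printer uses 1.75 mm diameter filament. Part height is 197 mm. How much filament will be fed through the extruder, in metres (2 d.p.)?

Cross-section of 1.75 mm filament: π·(1.75/2)² = 2.4053 mm².
L = 98500 mm³ / 2.4053 mm² = 40951.23 mm, i.e. 40.95 m.

40.95 m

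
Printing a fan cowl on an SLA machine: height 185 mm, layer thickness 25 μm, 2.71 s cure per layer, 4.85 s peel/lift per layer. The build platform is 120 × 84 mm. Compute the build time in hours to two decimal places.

Layer count = ceil(185 / 0.025) = 7400.
Per-layer time = 2.71 + 4.85 = 7.56 s.
Total = 7400 × 7.56 = 55944 s = 15.54 hours.

15.54 hours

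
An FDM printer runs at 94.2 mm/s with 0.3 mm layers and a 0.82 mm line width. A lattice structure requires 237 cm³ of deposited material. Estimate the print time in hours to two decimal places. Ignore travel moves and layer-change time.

Bead cross-section: 0.3 × 0.82 → 0.246 mm².
Total extruded path = 237000/0.246 = 963414.6 mm.
Extrusion time = 963414.6 / 94.2, so 10227.3 s.
Converting: 10227.3 s = 2.84 hours.

2.84 hours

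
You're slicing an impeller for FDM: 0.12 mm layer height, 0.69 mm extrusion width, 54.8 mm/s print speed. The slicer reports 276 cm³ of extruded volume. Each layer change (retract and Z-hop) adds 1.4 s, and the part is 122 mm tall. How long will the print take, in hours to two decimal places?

Bead cross-section = 0.12 × 0.69, so 0.0828 mm².
Toolpath length = 276 cm³ / 0.0828 mm² = 276000 / 0.0828 = 3333333.3 mm.
Time extruding = 3333333.3 / 54.8, so 60827.3 s.
Number of layers: 122 / 0.12 → 1017 (rounded up).
Non-print overhead: 1017 × 1.4 → 1423.8 s.
Total = 60827.3 + 1423.8 = 62251.1 s = 17.29 hours.

17.29 hours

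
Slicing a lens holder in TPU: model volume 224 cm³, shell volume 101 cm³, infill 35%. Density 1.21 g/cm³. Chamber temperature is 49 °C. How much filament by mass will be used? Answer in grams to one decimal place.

Interior volume: 224 − 101 → 123 cm³.
Deposited infill = 0.35 × 123, so 43.05 cm³.
Deposited volume = 101 + 43.05 = 144.05 cm³.
Mass = 144.05 × 1.21, so 174.3005 g.

174.3 g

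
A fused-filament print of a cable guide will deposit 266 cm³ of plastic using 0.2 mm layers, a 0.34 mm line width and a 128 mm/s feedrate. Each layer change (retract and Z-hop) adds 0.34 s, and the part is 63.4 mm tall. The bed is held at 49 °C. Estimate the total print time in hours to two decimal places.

Extrusion cross-section = 0.2 × 0.34, so 0.068 mm².
Toolpath length = 266 cm³ / 0.068 mm² = 266000 / 0.068 = 3911764.7 mm.
Print-move time = 3911764.7 / 128 = 30560.7 s.
Layer count = ceil(63.4 / 0.2) = 317.
Z-hop total = 317 × 0.34 = 107.78 s.
Altogether 30560.7 + 107.78 = 30668.48 s, i.e. 8.52 hours.

8.52 hours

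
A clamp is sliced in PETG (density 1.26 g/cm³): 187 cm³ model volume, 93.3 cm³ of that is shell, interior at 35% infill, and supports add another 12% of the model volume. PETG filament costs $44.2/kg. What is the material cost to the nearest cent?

Infill region: 187 − 93.3 → 93.7 cm³.
Infill deposited: 0.35 × 93.7 → 32.795 cm³.
Support = 0.12 × 187, so 22.44 cm³.
Total printed volume: 93.3 + 32.795 + 22.44 → 148.535 cm³.
Mass = 148.535 × 1.26 = 187.1541 g.
At $44.2/kg: 187.1541/1000 × 44.2 = $8.27.

$8.27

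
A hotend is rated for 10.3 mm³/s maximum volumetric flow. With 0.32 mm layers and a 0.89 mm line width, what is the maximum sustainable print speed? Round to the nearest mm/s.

36 mm/s

Extrusion cross-section: 0.32 × 0.89 → 0.2848 mm².
v_max = Q/A = 10.3/0.2848 = 36.17 mm/s → 36 mm/s.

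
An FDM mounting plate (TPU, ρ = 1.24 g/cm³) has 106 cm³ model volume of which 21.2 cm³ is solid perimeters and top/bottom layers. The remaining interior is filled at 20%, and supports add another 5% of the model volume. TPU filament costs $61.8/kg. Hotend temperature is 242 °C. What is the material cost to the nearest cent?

Infill region = 106 − 21.2 = 84.8 cm³.
Infill volume: 0.20 × 84.8 → 16.96 cm³.
Support: 0.05 × 106 → 5.3 cm³.
Total printed volume = 21.2 + 16.96 + 5.3, so 43.46 cm³.
Mass = 43.46 × 1.24 = 53.8904 g.
Cost = 53.8904 g / 1000 × $61.8/kg = $3.33.

$3.33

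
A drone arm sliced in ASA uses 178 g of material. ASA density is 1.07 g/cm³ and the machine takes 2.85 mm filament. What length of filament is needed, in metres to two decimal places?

26.08 m

Volume = 178 g / 1.07 g·cm⁻³ = 166.3551 cm³ = 166355.1 mm³.
A = π r² = π × 1.425² = 6.3794 mm².
Length = 166355.1 / 6.3794 = 26076.92 mm = 26.08 m.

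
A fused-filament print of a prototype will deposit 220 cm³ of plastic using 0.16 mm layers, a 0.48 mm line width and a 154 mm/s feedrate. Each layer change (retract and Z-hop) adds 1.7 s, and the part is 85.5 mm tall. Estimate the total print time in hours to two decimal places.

Bead cross-section = 0.16 × 0.48, so 0.0768 mm².
Toolpath length = 220 cm³ / 0.0768 mm² = 220000 / 0.0768 = 2864583.3 mm.
Print-move time: 2864583.3 / 154 → 18601.2 s.
Number of layers: 85.5 / 0.16 → 535 (rounded up).
Layer-change overhead = 535 × 1.7 = 909.5 s.
Altogether 18601.2 + 909.5 = 19510.7 s, i.e. 5.42 hours.

5.42 hours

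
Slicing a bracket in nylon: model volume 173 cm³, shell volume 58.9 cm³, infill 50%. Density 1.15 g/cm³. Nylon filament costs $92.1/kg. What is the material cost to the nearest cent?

Interior volume = 173 − 58.9 = 114.1 cm³.
Deposited infill = 0.50 × 114.1 = 57.05 cm³.
Deposited volume = 58.9 + 57.05, so 115.95 cm³.
Mass = 115.95 × 1.15 = 133.3425 g.
At $92.1/kg: 133.3425/1000 × 92.1 = $12.28.

$12.28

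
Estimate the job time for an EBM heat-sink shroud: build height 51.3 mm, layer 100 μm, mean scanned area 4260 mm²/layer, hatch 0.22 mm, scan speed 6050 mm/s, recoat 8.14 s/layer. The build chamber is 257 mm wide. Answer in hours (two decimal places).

Layers = ⌈51.3/0.1⌉ = 513.
Scan path per layer: 4260 / 0.22 → 19363.6 mm.
Per-layer scan time: 19363.6 / 6050 → 3.2006 s.
Per-layer time = 3.2006 + 8.14 = 11.3406 s.
513 layers × 11.3406 s/layer = 5817.7278 s, i.e. 1.62 hours.

1.62 hours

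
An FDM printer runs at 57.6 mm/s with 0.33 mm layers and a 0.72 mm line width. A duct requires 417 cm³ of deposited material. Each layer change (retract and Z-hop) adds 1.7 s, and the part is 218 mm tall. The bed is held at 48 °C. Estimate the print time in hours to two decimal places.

Line area = 0.33 × 0.72 = 0.2376 mm².
Toolpath length = 417 cm³ / 0.2376 mm² = 417000 / 0.2376 = 1755050.5 mm.
Print-move time = 1755050.5 / 57.6 = 30469.6 s.
Layer count = ceil(218 / 0.33) = 661.
Non-print overhead = 661 × 1.7 = 1123.7 s.
Total = 30469.6 + 1123.7 = 31593.3 s = 8.78 hours.

8.78 hours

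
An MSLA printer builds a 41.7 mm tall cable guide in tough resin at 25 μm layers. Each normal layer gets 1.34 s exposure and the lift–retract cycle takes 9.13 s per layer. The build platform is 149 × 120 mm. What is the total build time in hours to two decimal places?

4.85 hours

Layer count = ceil(41.7 / 0.025) = 1668.
Per-layer time = 1.34 + 9.13, so 10.47 s.
Total = 1668 × 10.47 = 17463.96 s = 4.85 hours.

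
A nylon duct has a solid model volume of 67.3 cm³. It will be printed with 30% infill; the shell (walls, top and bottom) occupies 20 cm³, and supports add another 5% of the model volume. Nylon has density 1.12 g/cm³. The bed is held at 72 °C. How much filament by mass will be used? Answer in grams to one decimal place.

42.1 g

Volume inside the shell = 67.3 − 20 = 47.3 cm³.
Deposited infill = 0.30 × 47.3 = 14.19 cm³.
Support = 0.05 × 67.3 = 3.365 cm³.
Deposited volume = 20 + 14.19 + 3.365, so 37.555 cm³.
Mass = 37.555 × 1.12 = 42.0616 g.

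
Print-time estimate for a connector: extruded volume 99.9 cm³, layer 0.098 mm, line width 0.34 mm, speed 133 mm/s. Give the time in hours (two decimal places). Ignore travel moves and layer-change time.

6.26 hours

Bead cross-section: 0.098 × 0.34 → 0.03332 mm².
Path length: 99900 mm³ / 0.03332 mm² → 2998199.3 mm.
Extrusion time: 2998199.3 / 133 → 22542.9 s.
Converting: 22542.9 s = 6.26 hours.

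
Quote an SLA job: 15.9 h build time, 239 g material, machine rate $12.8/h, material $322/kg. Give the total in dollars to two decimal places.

$280.48

Time charge = 12.8 × 15.9, so $203.52.
Material cost = 322 × 239/1000 = $76.958.
Total = 203.52 + 76.958 = 280.478 ≈ $280.48.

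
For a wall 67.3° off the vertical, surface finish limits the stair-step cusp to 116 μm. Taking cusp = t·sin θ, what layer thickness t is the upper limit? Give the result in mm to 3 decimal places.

0.126 mm

t = h_c / sin θ = 0.116 / 0.9225 = 0.126 mm.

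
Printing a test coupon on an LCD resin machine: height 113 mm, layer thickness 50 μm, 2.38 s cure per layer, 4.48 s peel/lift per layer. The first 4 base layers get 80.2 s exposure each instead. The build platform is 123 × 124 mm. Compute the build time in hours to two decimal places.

4.39 hours

Layer count = ceil(113 / 0.05) = 2260.
Bottom layers: 4 × (80.2 + 4.48) → 338.72 s.
Regular layers = 2256 × (2.38 + 4.48), so 15476.16 s.
Total = 338.72 + 15476.16 = 15814.88 s = 4.39 hours.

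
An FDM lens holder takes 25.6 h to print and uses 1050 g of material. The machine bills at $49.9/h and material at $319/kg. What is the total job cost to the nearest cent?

$1612.39

Machine cost = 49.9 × 25.6, so $1277.44.
Feedstock cost: 319 × 1050/1000 → $334.95.
Job cost: 1277.44 + 334.95 = $1612.39.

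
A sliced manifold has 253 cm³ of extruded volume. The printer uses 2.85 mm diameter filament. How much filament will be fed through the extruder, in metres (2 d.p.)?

39.66 m

A = π r² = π × 1.425² = 6.3794 mm².
L = 253000 mm³ / 6.3794 mm² = 39658.9 mm, i.e. 39.66 m.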